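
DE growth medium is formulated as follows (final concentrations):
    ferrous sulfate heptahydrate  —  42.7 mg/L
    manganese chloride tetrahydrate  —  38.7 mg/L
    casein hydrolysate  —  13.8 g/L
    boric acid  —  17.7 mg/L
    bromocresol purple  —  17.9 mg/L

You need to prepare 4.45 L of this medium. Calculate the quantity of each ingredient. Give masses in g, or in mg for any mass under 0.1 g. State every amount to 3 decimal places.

Working volume: 4.45 L.
ferrous sulfate heptahydrate: 42.7 mg/L × 4.45 L = 190.015 mg = 0.190 g
manganese chloride tetrahydrate: 38.7 mg/L × 4.45 L = 172.215 mg = 0.172 g
casein hydrolysate: 13.8 g/L × 4.45 L = 61.410 g
boric acid: 17.7 mg/L × 4.45 L = 78.765 mg
bromocresol purple: 17.9 mg/L × 4.45 L = 79.655 mg

ferrous sulfate heptahydrate 0.190 g; manganese chloride tetrahydrate 0.172 g; casein hydrolysate 61.410 g; boric acid 78.765 mg; bromocresol purple 79.655 mg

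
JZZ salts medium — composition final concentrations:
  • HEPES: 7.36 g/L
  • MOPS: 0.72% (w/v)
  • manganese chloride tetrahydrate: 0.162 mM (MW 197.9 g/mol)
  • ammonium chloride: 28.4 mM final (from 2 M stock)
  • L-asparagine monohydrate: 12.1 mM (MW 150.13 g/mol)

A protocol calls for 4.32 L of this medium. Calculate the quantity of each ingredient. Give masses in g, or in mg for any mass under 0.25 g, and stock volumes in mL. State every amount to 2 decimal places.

Scale factor relative to 1 L: 4.32.
HEPES: 7.36 g/L × 4.32 L = 31.80 g
MOPS: 0.72 g per 100 mL × 4320 mL ÷ 100 = 31.10 g
manganese chloride tetrahydrate: 0.162 mmol/L × 197.9 mg/mmol × 4.32 L = 138.50 mg
ammonium chloride: dilute stock: 28.4 mM × 4320 mL ÷ 2000 mM = 61.34 mL
L-asparagine monohydrate: 12.1 mmol/L × 150.13 g/mol × 4.32 L ÷ 1000 = 7.85 g

HEPES 31.80 g; MOPS 31.10 g; manganese chloride tetrahydrate 138.50 mg; ammonium chloride 61.34 mL; L-asparagine monohydrate 7.85 g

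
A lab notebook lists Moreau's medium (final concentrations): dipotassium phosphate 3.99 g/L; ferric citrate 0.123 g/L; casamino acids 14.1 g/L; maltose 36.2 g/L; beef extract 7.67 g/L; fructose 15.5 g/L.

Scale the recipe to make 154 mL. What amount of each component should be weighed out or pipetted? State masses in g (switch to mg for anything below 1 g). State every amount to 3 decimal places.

dipotassium phosphate 614.460 mg; ferric citrate 18.942 mg; casamino acids 2.171 g; maltose 5.575 g; beef extract 1.181 g; fructose 2.387 g

Target volume = 154 mL = 0.154 L.
dipotassium phosphate: 3.99 g/L × 0.154 L = 0.61446 g = 614.460 mg
ferric citrate: 0.123 g/L × 0.154 L = 0.018942 g = 18.942 mg
casamino acids: 14.1 g/L × 0.154 L = 2.171 g
maltose: 36.2 g/L × 0.154 L = 5.575 g
beef extract: 7.67 g/L × 0.154 L = 1.181 g
fructose: 15.5 g/L × 0.154 L = 2.387 g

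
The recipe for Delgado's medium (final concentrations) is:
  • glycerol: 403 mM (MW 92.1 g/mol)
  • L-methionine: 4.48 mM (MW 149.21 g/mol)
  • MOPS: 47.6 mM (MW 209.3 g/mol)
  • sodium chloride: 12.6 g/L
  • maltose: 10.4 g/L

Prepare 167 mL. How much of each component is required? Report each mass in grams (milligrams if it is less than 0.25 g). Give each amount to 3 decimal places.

glycerol 6.198 g; L-methionine 111.633 mg; MOPS 1.664 g; sodium chloride 2.104 g; maltose 1.737 g

Working volume: 167 mL = 0.167 L.
glycerol: 403 mmol/L × 92.1 g/mol × 0.167 L ÷ 1000 = 6.198 g
L-methionine: 4.48 mmol/L × 149.21 mg/mmol × 0.167 L = 111.633 mg
MOPS: 47.6 mmol/L × 209.3 g/mol × 0.167 L ÷ 1000 = 1.664 g
sodium chloride: 12.6 g/L × 0.167 L = 2.104 g
maltose: 10.4 g/L × 0.167 L = 1.737 g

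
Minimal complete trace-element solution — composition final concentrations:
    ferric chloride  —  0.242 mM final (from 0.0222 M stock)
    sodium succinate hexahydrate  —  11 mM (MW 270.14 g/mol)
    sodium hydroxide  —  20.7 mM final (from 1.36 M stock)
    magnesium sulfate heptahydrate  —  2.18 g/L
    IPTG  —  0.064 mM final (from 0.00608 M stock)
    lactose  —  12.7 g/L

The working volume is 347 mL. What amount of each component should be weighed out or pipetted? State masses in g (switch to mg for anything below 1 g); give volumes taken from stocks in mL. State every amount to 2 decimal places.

ferric chloride 3.78 mL; sodium succinate hexahydrate 1.03 g; sodium hydroxide 5.28 mL; magnesium sulfate heptahydrate 756.46 mg; IPTG 3.65 mL; lactose 4.41 g

Target volume = 347 mL = 0.347 L.
ferric chloride: V = C2·V2/C1 = 0.242 mM × 347 mL ÷ 22.2 mM = 3.78 mL
sodium succinate hexahydrate: 11 mmol/L × 270.14 g/mol × 0.347 L ÷ 1000 = 1.03 g
sodium hydroxide: dilute stock: 20.7 mM × 347 mL ÷ 1360 mM = 5.28 mL
magnesium sulfate heptahydrate: 2.18 g/L × 0.347 L = 0.75646 g = 756.46 mg
IPTG: dilute stock: 0.064 mM × 347 mL ÷ 6.08 mM = 3.65 mL
lactose: 12.7 g/L × 0.347 L = 4.41 g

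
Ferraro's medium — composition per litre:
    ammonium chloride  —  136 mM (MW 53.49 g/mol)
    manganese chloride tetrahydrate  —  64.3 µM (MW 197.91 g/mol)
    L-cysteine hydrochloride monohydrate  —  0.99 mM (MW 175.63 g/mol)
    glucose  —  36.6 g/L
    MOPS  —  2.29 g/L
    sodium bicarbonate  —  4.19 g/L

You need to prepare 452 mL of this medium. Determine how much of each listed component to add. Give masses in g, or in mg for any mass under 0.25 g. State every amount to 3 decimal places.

ammonium chloride 3.288 g; manganese chloride tetrahydrate 5.752 mg; L-cysteine hydrochloride monohydrate 78.591 mg; glucose 16.543 g; MOPS 1.035 g; sodium bicarbonate 1.894 g

Target volume = 452 mL = 0.452 L.
ammonium chloride: 136 mmol/L × 53.49 g/mol × 0.452 L ÷ 1000 = 3.288 g
manganese chloride tetrahydrate: 64.3 µmol/L × 197.91 g/mol × 0.452 L ÷ 1000 = 5.752 mg
L-cysteine hydrochloride monohydrate: 0.99 mmol/L × 175.63 mg/mmol × 0.452 L = 78.591 mg
glucose: 36.6 g/L × 0.452 L = 16.543 g
MOPS: 2.29 g/L × 0.452 L = 1.035 g
sodium bicarbonate: 4.19 g/L × 0.452 L = 1.894 g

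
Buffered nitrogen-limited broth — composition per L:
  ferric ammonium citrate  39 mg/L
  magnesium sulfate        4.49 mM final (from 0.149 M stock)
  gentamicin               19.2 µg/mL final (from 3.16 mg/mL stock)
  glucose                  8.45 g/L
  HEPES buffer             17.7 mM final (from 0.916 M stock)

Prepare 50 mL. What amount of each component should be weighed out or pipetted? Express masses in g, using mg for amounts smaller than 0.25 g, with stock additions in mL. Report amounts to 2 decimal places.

Target volume = 50 mL = 0.05 L.
ferric ammonium citrate: 39 mg/L × 0.05 L = 1.95 mg
magnesium sulfate: dilute stock: 4.49 mM × 50 mL ÷ 149 mM = 1.51 mL
gentamicin: C1V1 = C2V2 → 19.2 µg/mL × 50 mL ÷ 3160 µg/mL = 0.30 mL
glucose: 8.45 g/L × 0.05 L = 0.42 g
HEPES buffer: V = C2·V2/C1 = 17.7 mM × 50 mL ÷ 916 mM = 0.97 mL

ferric ammonium citrate 1.95 mg; magnesium sulfate 1.51 mL; gentamicin 0.30 mL; glucose 0.42 g; HEPES buffer 0.97 mL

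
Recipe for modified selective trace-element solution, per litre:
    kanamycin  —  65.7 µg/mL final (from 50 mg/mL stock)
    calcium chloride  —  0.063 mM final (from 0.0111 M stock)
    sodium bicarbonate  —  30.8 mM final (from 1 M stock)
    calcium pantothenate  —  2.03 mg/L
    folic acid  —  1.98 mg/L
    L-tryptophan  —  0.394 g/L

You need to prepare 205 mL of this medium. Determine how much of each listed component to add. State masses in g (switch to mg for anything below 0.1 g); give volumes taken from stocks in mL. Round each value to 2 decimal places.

kanamycin 0.27 mL; calcium chloride 1.16 mL; sodium bicarbonate 6.31 mL; calcium pantothenate 0.42 mg; folic acid 0.41 mg; L-tryptophan 80.77 mg

Working volume: 205 mL = 0.205 L.
kanamycin: C1V1 = C2V2 → 65.7 µg/mL × 205 mL ÷ 50000 µg/mL = 0.27 mL
calcium chloride: dilute stock: 0.063 mM × 205 mL ÷ 11.1 mM = 1.16 mL
sodium bicarbonate: V = C2·V2/C1 = 30.8 mM × 205 mL ÷ 1000 mM = 6.31 mL
calcium pantothenate: 2.03 mg/L × 0.205 L = 0.42 mg
folic acid: 1.98 mg/L × 0.205 L = 0.41 mg
L-tryptophan: 0.394 g/L × 0.205 L = 0.08077 g = 80.77 mg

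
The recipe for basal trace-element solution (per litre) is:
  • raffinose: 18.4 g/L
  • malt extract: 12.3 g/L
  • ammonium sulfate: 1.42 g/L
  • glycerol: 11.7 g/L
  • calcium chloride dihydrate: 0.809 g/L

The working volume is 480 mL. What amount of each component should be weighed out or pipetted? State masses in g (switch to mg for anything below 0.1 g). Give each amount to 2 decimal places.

Scale factor relative to 1 L: 0.48.
raffinose: 18.4 g/L × 0.48 L = 8.83 g
malt extract: 12.3 g/L × 0.48 L = 5.90 g
ammonium sulfate: 1.42 g/L × 0.48 L = 0.68 g
glycerol: 11.7 g/L × 0.48 L = 5.62 g
calcium chloride dihydrate: 0.809 g/L × 0.48 L = 0.39 g

raffinose 8.83 g; malt extract 5.90 g; ammonium sulfate 0.68 g; glycerol 5.62 g; calcium chloride dihydrate 0.39 g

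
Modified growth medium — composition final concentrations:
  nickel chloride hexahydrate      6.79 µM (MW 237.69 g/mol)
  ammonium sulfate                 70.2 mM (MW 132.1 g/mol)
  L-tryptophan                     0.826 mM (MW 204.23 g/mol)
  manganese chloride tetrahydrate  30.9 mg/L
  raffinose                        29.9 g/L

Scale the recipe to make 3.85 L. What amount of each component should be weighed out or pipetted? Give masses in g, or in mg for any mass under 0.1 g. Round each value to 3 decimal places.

nickel chloride hexahydrate 6.214 mg; ammonium sulfate 35.703 g; L-tryptophan 0.649 g; manganese chloride tetrahydrate 0.119 g; raffinose 115.115 g

Working volume: 3.85 L.
nickel chloride hexahydrate: 6.79 µmol/L × 237.69 g/mol × 3.85 L ÷ 1000 = 6.214 mg
ammonium sulfate: 70.2 mmol/L × 132.1 g/mol × 3.85 L ÷ 1000 = 35.703 g
L-tryptophan: 0.826 mmol/L × 204.23 g/mol × 3.85 L ÷ 1000 = 0.649 g
manganese chloride tetrahydrate: 30.9 mg/L × 3.85 L = 118.965 mg = 0.119 g
raffinose: 29.9 g/L × 3.85 L = 115.115 g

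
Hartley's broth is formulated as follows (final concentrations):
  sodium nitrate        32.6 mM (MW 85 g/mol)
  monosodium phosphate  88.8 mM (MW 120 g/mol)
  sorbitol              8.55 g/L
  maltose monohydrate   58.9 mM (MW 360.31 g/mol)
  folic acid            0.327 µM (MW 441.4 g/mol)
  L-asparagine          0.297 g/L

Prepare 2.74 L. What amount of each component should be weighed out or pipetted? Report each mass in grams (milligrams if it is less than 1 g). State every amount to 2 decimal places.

sodium nitrate 7.59 g; monosodium phosphate 29.20 g; sorbitol 23.43 g; maltose monohydrate 58.15 g; folic acid 0.40 mg; L-asparagine 813.78 mg

Scale factor relative to 1 L: 2.74.
sodium nitrate: 32.6 mmol/L × 85 g/mol × 2.74 L ÷ 1000 = 7.59 g
monosodium phosphate: 88.8 mmol/L × 120 g/mol × 2.74 L ÷ 1000 = 29.20 g
sorbitol: 8.55 g/L × 2.74 L = 23.43 g
maltose monohydrate: 58.9 mmol/L × 360.31 g/mol × 2.74 L ÷ 1000 = 58.15 g
folic acid: 0.327 µmol/L × 441.4 g/mol × 2.74 L ÷ 1000 = 0.40 mg
L-asparagine: 0.297 g/L × 2.74 L = 0.81378 g = 813.78 mg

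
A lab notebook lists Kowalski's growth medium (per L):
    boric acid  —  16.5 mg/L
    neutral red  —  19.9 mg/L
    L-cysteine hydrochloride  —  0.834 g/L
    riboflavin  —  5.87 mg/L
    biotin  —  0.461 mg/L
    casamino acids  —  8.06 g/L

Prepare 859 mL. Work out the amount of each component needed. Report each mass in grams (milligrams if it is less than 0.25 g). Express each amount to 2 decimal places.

Target volume = 859 mL = 0.859 L.
boric acid: 16.5 mg/L × 0.859 L = 14.17 mg
neutral red: 19.9 mg/L × 0.859 L = 17.09 mg
L-cysteine hydrochloride: 0.834 g/L × 0.859 L = 0.72 g
riboflavin: 5.87 mg/L × 0.859 L = 5.04 mg
biotin: 0.461 mg/L × 0.859 L = 0.40 mg
casamino acids: 8.06 g/L × 0.859 L = 6.92 g

boric acid 14.17 mg; neutral red 17.09 mg; L-cysteine hydrochloride 0.72 g; riboflavin 5.04 mg; biotin 0.40 mg; casamino acids 6.92 g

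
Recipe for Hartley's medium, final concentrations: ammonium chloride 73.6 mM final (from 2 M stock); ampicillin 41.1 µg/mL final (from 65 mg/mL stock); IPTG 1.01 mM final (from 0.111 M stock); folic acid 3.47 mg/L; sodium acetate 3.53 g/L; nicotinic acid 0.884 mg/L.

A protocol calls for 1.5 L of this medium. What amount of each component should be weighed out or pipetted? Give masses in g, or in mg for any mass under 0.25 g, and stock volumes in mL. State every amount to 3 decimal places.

ammonium chloride 55.200 mL; ampicillin 0.948 mL; IPTG 13.649 mL; folic acid 5.205 mg; sodium acetate 5.295 g; nicotinic acid 1.326 mg

Scale factor relative to 1 L: 1.5.
ammonium chloride: C1V1 = C2V2 → 73.6 mM × 1500 mL ÷ 2000 mM = 55.200 mL
ampicillin: V = C2·V2/C1 = 41.1 µg/mL × 1500 mL ÷ 65000 µg/mL = 0.948 mL
IPTG: V = C2·V2/C1 = 1.01 mM × 1500 mL ÷ 111 mM = 13.649 mL
folic acid: 3.47 mg/L × 1.5 L = 5.205 mg
sodium acetate: 3.53 g/L × 1.5 L = 5.295 g
nicotinic acid: 0.884 mg/L × 1.5 L = 1.326 mg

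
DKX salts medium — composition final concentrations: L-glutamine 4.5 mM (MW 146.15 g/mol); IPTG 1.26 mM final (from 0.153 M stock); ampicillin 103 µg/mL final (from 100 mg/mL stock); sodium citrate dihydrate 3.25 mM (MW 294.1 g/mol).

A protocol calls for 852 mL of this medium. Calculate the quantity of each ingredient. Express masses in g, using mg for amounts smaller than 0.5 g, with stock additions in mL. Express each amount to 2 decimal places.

L-glutamine 0.56 g; IPTG 7.02 mL; ampicillin 0.88 mL; sodium citrate dihydrate 0.81 g

Working volume: 852 mL = 0.852 L.
L-glutamine: 4.5 mmol/L × 146.15 g/mol × 0.852 L ÷ 1000 = 0.56 g
IPTG: C1V1 = C2V2 → 1.26 mM × 852 mL ÷ 153 mM = 7.02 mL
ampicillin: C1V1 = C2V2 → 103 µg/mL × 852 mL ÷ 100000 µg/mL = 0.88 mL
sodium citrate dihydrate: 3.25 mmol/L × 294.1 g/mol × 0.852 L ÷ 1000 = 0.81 g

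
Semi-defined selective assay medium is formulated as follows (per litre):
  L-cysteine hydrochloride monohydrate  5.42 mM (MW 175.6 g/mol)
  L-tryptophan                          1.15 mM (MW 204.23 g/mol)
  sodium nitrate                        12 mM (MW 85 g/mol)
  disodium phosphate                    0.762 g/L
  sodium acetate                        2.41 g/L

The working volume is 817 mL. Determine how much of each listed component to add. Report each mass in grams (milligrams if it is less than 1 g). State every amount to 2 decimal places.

Scale factor relative to 1 L: 0.817.
L-cysteine hydrochloride monohydrate: 5.42 mmol/L × 175.6 mg/mmol × 0.817 L = 777.58 mg
L-tryptophan: 1.15 mmol/L × 204.23 mg/mmol × 0.817 L = 191.88 mg
sodium nitrate: 12 mmol/L × 85 mg/mmol × 0.817 L = 833.34 mg
disodium phosphate: 0.762 g/L × 0.817 L = 0.622554 g = 622.55 mg
sodium acetate: 2.41 g/L × 0.817 L = 1.97 g

L-cysteine hydrochloride monohydrate 777.58 mg; L-tryptophan 191.88 mg; sodium nitrate 833.34 mg; disodium phosphate 622.55 mg; sodium acetate 1.97 g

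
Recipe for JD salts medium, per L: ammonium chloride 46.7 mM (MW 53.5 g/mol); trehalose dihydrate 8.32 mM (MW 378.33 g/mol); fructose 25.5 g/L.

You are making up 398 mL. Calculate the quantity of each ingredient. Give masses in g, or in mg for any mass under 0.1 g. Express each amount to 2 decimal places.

ammonium chloride 0.99 g; trehalose dihydrate 1.25 g; fructose 10.15 g

Working volume: 398 mL = 0.398 L.
ammonium chloride: 46.7 mmol/L × 53.5 g/mol × 0.398 L ÷ 1000 = 0.99 g
trehalose dihydrate: 8.32 mmol/L × 378.33 g/mol × 0.398 L ÷ 1000 = 1.25 g
fructose: 25.5 g/L × 0.398 L = 10.15 g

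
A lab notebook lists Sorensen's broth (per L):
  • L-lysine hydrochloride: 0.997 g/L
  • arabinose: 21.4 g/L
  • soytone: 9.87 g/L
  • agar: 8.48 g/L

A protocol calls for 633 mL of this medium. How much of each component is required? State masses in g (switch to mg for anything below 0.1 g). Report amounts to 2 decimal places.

Working volume: 633 mL = 0.633 L.
L-lysine hydrochloride: 0.997 g/L × 0.633 L = 0.63 g
arabinose: 21.4 g/L × 0.633 L = 13.55 g
soytone: 9.87 g/L × 0.633 L = 6.25 g
agar: 8.48 g/L × 0.633 L = 5.37 g

L-lysine hydrochloride 0.63 g; arabinose 13.55 g; soytone 6.25 g; agar 5.37 g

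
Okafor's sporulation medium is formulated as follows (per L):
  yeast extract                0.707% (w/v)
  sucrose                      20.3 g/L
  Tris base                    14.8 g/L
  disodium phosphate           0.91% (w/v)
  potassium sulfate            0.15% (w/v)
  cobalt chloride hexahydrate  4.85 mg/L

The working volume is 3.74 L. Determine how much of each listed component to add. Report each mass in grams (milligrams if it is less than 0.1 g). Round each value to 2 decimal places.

yeast extract 26.44 g; sucrose 75.92 g; Tris base 55.35 g; disodium phosphate 34.03 g; potassium sulfate 5.61 g; cobalt chloride hexahydrate 18.14 mg

Working volume: 3.74 L.
yeast extract: 0.707 g per 100 mL × 3740 mL ÷ 100 = 26.44 g
sucrose: 20.3 g/L × 3.74 L = 75.92 g
Tris base: 14.8 g/L × 3.74 L = 55.35 g
disodium phosphate: 0.91% w/v = 9.1 g/L → 9.1 × 3.74 L = 34.03 g
potassium sulfate: 0.15% w/v = 1.5 g/L → 1.5 × 3.74 L = 5.61 g
cobalt chloride hexahydrate: 4.85 mg/L × 3.74 L = 18.14 mg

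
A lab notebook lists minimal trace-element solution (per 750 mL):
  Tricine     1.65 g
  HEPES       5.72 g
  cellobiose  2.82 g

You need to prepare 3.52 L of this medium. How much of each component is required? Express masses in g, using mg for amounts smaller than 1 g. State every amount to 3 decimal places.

Tricine 7.744 g; HEPES 26.846 g; cellobiose 13.235 g

Ratio of target to recipe volume: 3520 / 750 = 4.69333.
Tricine: 1.65 g × (3520 mL / 750 mL) = 7.744 g
HEPES: 5.72 g × (3520 mL / 750 mL) = 26.846 g
cellobiose: 2.82 g × (3520 mL / 750 mL) = 13.235 g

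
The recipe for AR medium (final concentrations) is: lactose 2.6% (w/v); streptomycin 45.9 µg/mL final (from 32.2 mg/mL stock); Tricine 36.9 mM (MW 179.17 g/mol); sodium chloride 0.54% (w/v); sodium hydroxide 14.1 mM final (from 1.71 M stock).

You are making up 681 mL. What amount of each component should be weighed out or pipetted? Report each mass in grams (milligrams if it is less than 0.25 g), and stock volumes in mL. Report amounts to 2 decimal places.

Scale factor relative to 1 L: 0.681.
lactose: 2.6% w/v = 26 g/L → 26 × 0.681 L = 17.71 g
streptomycin: C1V1 = C2V2 → 45.9 µg/mL × 681 mL ÷ 32200 µg/mL = 0.97 mL
Tricine: 36.9 mmol/L × 179.17 g/mol × 0.681 L ÷ 1000 = 4.50 g
sodium chloride: 0.54% w/v = 5.4 g/L → 5.4 × 0.681 L = 3.68 g
sodium hydroxide: C1V1 = C2V2 → 14.1 mM × 681 mL ÷ 1710 mM = 5.62 mL

lactose 17.71 g; streptomycin 0.97 mL; Tricine 4.50 g; sodium chloride 3.68 g; sodium hydroxide 5.62 mL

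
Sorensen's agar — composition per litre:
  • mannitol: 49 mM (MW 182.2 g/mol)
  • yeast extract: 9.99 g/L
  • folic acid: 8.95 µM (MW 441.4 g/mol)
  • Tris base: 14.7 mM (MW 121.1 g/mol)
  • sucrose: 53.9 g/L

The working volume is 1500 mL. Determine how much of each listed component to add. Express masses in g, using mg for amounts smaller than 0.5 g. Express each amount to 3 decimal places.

mannitol 13.392 g; yeast extract 14.985 g; folic acid 5.926 mg; Tris base 2.670 g; sucrose 80.850 g

Scale factor relative to 1 L: 1.5.
mannitol: 49 mmol/L × 182.2 g/mol × 1.5 L ÷ 1000 = 13.392 g
yeast extract: 9.99 g/L × 1.5 L = 14.985 g
folic acid: 8.95 µmol/L × 441.4 g/mol × 1.5 L ÷ 1000 = 5.926 mg
Tris base: 14.7 mmol/L × 121.1 g/mol × 1.5 L ÷ 1000 = 2.670 g
sucrose: 53.9 g/L × 1.5 L = 80.850 g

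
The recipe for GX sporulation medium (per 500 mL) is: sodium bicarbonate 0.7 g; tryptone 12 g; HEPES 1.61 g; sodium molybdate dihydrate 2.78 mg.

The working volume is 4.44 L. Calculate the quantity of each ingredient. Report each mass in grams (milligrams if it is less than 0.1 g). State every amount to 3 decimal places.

sodium bicarbonate 6.216 g; tryptone 106.560 g; HEPES 14.297 g; sodium molybdate dihydrate 24.686 mg

Scale factor = 4440 mL / 500 mL = 8.88.
sodium bicarbonate: 0.7 g × (4440 mL / 500 mL) = 6.216 g
tryptone: 12 g × (4440 mL / 500 mL) = 106.560 g
HEPES: 1.61 g × (4440 mL / 500 mL) = 14.297 g
sodium molybdate dihydrate: 2.78 mg × (4440 mL / 500 mL) = 24.686 mg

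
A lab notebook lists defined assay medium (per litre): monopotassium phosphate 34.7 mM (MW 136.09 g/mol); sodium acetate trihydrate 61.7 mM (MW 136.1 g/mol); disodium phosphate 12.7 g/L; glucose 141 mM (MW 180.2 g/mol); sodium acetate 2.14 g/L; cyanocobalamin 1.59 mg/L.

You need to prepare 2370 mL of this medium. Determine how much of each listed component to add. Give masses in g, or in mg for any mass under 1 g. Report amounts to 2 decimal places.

monopotassium phosphate 11.19 g; sodium acetate trihydrate 19.90 g; disodium phosphate 30.10 g; glucose 60.22 g; sodium acetate 5.07 g; cyanocobalamin 3.77 mg

Working volume: 2370 mL = 2.37 L.
monopotassium phosphate: 34.7 mmol/L × 136.09 g/mol × 2.37 L ÷ 1000 = 11.19 g
sodium acetate trihydrate: 61.7 mmol/L × 136.1 g/mol × 2.37 L ÷ 1000 = 19.90 g
disodium phosphate: 12.7 g/L × 2.37 L = 30.10 g
glucose: 141 mmol/L × 180.2 g/mol × 2.37 L ÷ 1000 = 60.22 g
sodium acetate: 2.14 g/L × 2.37 L = 5.07 g
cyanocobalamin: 1.59 mg/L × 2.37 L = 3.77 mg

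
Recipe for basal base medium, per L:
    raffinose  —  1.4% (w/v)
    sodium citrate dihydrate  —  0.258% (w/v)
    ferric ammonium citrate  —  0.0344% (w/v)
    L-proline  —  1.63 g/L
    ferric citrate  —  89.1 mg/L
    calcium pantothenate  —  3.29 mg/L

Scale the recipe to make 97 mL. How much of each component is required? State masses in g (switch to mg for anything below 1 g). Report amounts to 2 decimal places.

Working volume: 97 mL = 0.097 L.
raffinose: 1.4 g per 100 mL × 97 mL ÷ 100 = 1.36 g
sodium citrate dihydrate: 0.258% w/v = 2.58 g/L → 2.58 × 0.097 L = 0.25026 g = 250.26 mg
ferric ammonium citrate: 0.0344% w/v = 0.344 g/L → 0.344 × 0.097 L = 0.033368 g = 33.37 mg
L-proline: 1.63 g/L × 0.097 L = 0.15811 g = 158.11 mg
ferric citrate: 89.1 mg/L × 0.097 L = 8.64 mg
calcium pantothenate: 3.29 mg/L × 0.097 L = 0.32 mg

raffinose 1.36 g; sodium citrate dihydrate 250.26 mg; ferric ammonium citrate 33.37 mg; L-proline 158.11 mg; ferric citrate 8.64 mg; calcium pantothenate 0.32 mg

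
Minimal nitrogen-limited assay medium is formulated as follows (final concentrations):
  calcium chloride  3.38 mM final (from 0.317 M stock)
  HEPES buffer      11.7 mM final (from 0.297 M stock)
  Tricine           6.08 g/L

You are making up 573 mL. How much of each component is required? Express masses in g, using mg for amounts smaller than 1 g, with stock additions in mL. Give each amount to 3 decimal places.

calcium chloride 6.110 mL; HEPES buffer 22.573 mL; Tricine 3.484 g

Target volume = 573 mL = 0.573 L.
calcium chloride: V = C2·V2/C1 = 3.38 mM × 573 mL ÷ 317 mM = 6.110 mL
HEPES buffer: V = C2·V2/C1 = 11.7 mM × 573 mL ÷ 297 mM = 22.573 mL
Tricine: 6.08 g/L × 0.573 L = 3.484 g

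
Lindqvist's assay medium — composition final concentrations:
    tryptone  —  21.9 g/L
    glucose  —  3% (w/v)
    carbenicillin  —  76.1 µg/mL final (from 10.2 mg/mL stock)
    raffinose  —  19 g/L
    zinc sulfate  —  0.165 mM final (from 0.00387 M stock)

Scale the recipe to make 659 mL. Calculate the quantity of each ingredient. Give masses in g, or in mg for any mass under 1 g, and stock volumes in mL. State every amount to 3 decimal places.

tryptone 14.432 g; glucose 19.770 g; carbenicillin 4.917 mL; raffinose 12.521 g; zinc sulfate 28.097 mL

Target volume = 659 mL = 0.659 L.
tryptone: 21.9 g/L × 0.659 L = 14.432 g
glucose: 3 g per 100 mL × 659 mL ÷ 100 = 19.770 g
carbenicillin: C1V1 = C2V2 → 76.1 µg/mL × 659 mL ÷ 10200 µg/mL = 4.917 mL
raffinose: 19 g/L × 0.659 L = 12.521 g
zinc sulfate: C1V1 = C2V2 → 0.165 mM × 659 mL ÷ 3.87 mM = 28.097 mL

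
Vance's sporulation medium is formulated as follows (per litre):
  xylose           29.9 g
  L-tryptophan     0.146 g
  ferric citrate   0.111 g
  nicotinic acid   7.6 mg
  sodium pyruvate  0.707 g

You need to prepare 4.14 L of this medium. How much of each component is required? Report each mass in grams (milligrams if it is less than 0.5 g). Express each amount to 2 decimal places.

xylose 123.79 g; L-tryptophan 0.60 g; ferric citrate 459.54 mg; nicotinic acid 31.46 mg; sodium pyruvate 2.93 g

Scale factor = 4140 mL / 1000 mL = 4.14.
xylose: 29.9 g × (4140 mL / 1000 mL) = 123.79 g
L-tryptophan: 0.146 g × (4140 mL / 1000 mL) = 0.60 g
ferric citrate: 0.111 g × (4140 mL / 1000 mL) = 0.45954 g = 459.54 mg
nicotinic acid: 7.6 mg × (4140 mL / 1000 mL) = 31.46 mg
sodium pyruvate: 0.707 g × (4140 mL / 1000 mL) = 2.93 g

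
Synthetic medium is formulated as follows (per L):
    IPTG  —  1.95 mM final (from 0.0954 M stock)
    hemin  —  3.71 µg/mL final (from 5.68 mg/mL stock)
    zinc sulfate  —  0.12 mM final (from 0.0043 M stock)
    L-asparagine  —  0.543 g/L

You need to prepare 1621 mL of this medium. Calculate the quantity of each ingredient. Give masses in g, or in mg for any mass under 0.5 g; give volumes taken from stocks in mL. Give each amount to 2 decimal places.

Target volume = 1621 mL = 1.621 L.
IPTG: C1V1 = C2V2 → 1.95 mM × 1621 mL ÷ 95.4 mM = 33.13 mL
hemin: C1V1 = C2V2 → 3.71 µg/mL × 1621 mL ÷ 5680 µg/mL = 1.06 mL
zinc sulfate: C1V1 = C2V2 → 0.12 mM × 1621 mL ÷ 4.3 mM = 45.24 mL
L-asparagine: 0.543 g/L × 1.621 L = 0.88 g

IPTG 33.13 mL; hemin 1.06 mL; zinc sulfate 45.24 mL; L-asparagine 0.88 g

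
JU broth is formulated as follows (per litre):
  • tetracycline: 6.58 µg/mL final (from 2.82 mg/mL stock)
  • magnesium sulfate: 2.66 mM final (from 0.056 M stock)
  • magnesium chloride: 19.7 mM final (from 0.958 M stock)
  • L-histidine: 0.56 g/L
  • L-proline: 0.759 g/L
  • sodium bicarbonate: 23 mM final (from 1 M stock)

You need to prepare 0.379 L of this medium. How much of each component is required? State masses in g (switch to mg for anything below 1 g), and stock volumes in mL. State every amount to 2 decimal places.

Scale factor relative to 1 L: 0.379.
tetracycline: C1V1 = C2V2 → 6.58 µg/mL × 379 mL ÷ 2820 µg/mL = 0.88 mL
magnesium sulfate: V = C2·V2/C1 = 2.66 mM × 379 mL ÷ 56 mM = 18.00 mL
magnesium chloride: C1V1 = C2V2 → 19.7 mM × 379 mL ÷ 958 mM = 7.79 mL
L-histidine: 0.56 g/L × 0.379 L = 0.21224 g = 212.24 mg
L-proline: 0.759 g/L × 0.379 L = 0.287661 g = 287.66 mg
sodium bicarbonate: C1V1 = C2V2 → 23 mM × 379 mL ÷ 1000 mM = 8.72 mL

tetracycline 0.88 mL; magnesium sulfate 18.00 mL; magnesium chloride 7.79 mL; L-histidine 212.24 mg; L-proline 287.66 mg; sodium bicarbonate 8.72 mL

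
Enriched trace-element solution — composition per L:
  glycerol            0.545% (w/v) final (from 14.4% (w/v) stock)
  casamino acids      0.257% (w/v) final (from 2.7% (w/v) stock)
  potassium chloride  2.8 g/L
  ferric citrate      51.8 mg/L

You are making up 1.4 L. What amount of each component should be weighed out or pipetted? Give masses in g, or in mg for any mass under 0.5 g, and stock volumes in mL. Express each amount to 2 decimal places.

Scale factor relative to 1 L: 1.4.
glycerol: V = C2·V2/C1 = 0.545% ÷ 14.4% × 1400 mL = 52.99 mL
casamino acids: dilute stock: 0.257% ÷ 2.7% × 1400 mL = 133.26 mL
potassium chloride: 2.8 g/L × 1.4 L = 3.92 g
ferric citrate: 51.8 mg/L × 1.4 L = 72.52 mg

glycerol 52.99 mL; casamino acids 133.26 mL; potassium chloride 3.92 g; ferric citrate 72.52 mg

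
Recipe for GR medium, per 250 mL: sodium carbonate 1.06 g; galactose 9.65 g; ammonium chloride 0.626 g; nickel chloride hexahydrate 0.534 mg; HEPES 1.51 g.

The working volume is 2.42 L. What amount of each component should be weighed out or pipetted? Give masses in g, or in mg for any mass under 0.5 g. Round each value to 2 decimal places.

Ratio of target to recipe volume: 2420 / 250 = 9.68.
sodium carbonate: 1.06 g × (2420 mL / 250 mL) = 10.26 g
galactose: 9.65 g × (2420 mL / 250 mL) = 93.41 g
ammonium chloride: 0.626 g × (2420 mL / 250 mL) = 6.06 g
nickel chloride hexahydrate: 0.534 mg × (2420 mL / 250 mL) = 5.17 mg
HEPES: 1.51 g × (2420 mL / 250 mL) = 14.62 g

sodium carbonate 10.26 g; galactose 93.41 g; ammonium chloride 6.06 g; nickel chloride hexahydrate 5.17 mg; HEPES 14.62 g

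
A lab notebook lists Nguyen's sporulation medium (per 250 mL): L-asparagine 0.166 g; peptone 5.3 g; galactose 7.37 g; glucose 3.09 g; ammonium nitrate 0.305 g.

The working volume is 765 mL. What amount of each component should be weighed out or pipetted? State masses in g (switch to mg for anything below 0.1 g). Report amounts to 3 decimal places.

Ratio of target to recipe volume: 765 / 250 = 3.06.
L-asparagine: 0.166 g × (765 mL / 250 mL) = 0.508 g
peptone: 5.3 g × (765 mL / 250 mL) = 16.218 g
galactose: 7.37 g × (765 mL / 250 mL) = 22.552 g
glucose: 3.09 g × (765 mL / 250 mL) = 9.455 g
ammonium nitrate: 0.305 g × (765 mL / 250 mL) = 0.933 g

L-asparagine 0.508 g; peptone 16.218 g; galactose 22.552 g; glucose 9.455 g; ammonium nitrate 0.933 g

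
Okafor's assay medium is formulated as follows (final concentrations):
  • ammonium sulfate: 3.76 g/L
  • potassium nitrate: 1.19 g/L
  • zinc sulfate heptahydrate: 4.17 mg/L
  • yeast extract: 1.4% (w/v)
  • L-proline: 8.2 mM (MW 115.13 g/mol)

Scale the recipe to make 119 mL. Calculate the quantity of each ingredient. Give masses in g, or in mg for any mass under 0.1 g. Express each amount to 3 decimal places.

Working volume: 119 mL = 0.119 L.
ammonium sulfate: 3.76 g/L × 0.119 L = 0.447 g
potassium nitrate: 1.19 g/L × 0.119 L = 0.142 g
zinc sulfate heptahydrate: 4.17 mg/L × 0.119 L = 0.496 mg
yeast extract: 1.4% w/v = 14 g/L → 14 × 0.119 L = 1.666 g
L-proline: 8.2 mmol/L × 115.13 g/mol × 0.119 L ÷ 1000 = 0.112 g

ammonium sulfate 0.447 g; potassium nitrate 0.142 g; zinc sulfate heptahydrate 0.496 mg; yeast extract 1.666 g; L-proline 0.112 g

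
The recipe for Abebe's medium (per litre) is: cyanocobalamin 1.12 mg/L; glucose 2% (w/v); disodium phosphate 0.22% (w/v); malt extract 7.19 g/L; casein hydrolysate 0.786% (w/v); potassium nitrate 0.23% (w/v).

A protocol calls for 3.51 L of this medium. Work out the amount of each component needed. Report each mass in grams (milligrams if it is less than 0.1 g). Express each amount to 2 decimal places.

Scale factor relative to 1 L: 3.51.
cyanocobalamin: 1.12 mg/L × 3.51 L = 3.93 mg
glucose: 2% w/v = 20 g/L → 20 × 3.51 L = 70.20 g
disodium phosphate: 0.22% w/v = 2.2 g/L → 2.2 × 3.51 L = 7.72 g
malt extract: 7.19 g/L × 3.51 L = 25.24 g
casein hydrolysate: 0.786% w/v = 7.86 g/L → 7.86 × 3.51 L = 27.59 g
potassium nitrate: 0.23% w/v = 2.3 g/L → 2.3 × 3.51 L = 8.07 g

cyanocobalamin 3.93 mg; glucose 70.20 g; disodium phosphate 7.72 g; malt extract 25.24 g; casein hydrolysate 27.59 g; potassium nitrate 8.07 g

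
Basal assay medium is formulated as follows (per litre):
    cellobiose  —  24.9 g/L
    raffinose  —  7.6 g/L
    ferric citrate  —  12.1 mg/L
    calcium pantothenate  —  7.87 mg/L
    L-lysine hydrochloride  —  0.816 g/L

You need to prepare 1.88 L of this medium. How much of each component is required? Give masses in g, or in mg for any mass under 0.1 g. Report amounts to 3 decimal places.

Scale factor relative to 1 L: 1.88.
cellobiose: 24.9 g/L × 1.88 L = 46.812 g
raffinose: 7.6 g/L × 1.88 L = 14.288 g
ferric citrate: 12.1 mg/L × 1.88 L = 22.748 mg
calcium pantothenate: 7.87 mg/L × 1.88 L = 14.796 mg
L-lysine hydrochloride: 0.816 g/L × 1.88 L = 1.534 g

cellobiose 46.812 g; raffinose 14.288 g; ferric citrate 22.748 mg; calcium pantothenate 14.796 mg; L-lysine hydrochloride 1.534 g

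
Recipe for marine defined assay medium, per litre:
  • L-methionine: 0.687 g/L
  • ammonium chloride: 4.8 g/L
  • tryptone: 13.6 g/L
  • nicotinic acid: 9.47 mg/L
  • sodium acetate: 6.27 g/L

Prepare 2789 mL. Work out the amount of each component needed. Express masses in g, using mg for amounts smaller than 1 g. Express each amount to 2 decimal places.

Working volume: 2789 mL = 2.789 L.
L-methionine: 0.687 g/L × 2.789 L = 1.92 g
ammonium chloride: 4.8 g/L × 2.789 L = 13.39 g
tryptone: 13.6 g/L × 2.789 L = 37.93 g
nicotinic acid: 9.47 mg/L × 2.789 L = 26.41 mg
sodium acetate: 6.27 g/L × 2.789 L = 17.49 g

L-methionine 1.92 g; ammonium chloride 13.39 g; tryptone 37.93 g; nicotinic acid 26.41 mg; sodium acetate 17.49 g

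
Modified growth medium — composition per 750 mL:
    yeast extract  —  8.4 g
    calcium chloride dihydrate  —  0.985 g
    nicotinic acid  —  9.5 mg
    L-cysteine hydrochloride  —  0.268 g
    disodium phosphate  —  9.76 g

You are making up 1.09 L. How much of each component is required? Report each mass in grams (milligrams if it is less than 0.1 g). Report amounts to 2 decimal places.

yeast extract 12.21 g; calcium chloride dihydrate 1.43 g; nicotinic acid 13.81 mg; L-cysteine hydrochloride 0.39 g; disodium phosphate 14.18 g

Scale factor = 1090 mL / 750 mL = 1.45333.
yeast extract: 8.4 g × (1090 mL / 750 mL) = 12.21 g
calcium chloride dihydrate: 0.985 g × (1090 mL / 750 mL) = 1.43 g
nicotinic acid: 9.5 mg × (1090 mL / 750 mL) = 13.81 mg
L-cysteine hydrochloride: 0.268 g × (1090 mL / 750 mL) = 0.39 g
disodium phosphate: 9.76 g × (1090 mL / 750 mL) = 14.18 g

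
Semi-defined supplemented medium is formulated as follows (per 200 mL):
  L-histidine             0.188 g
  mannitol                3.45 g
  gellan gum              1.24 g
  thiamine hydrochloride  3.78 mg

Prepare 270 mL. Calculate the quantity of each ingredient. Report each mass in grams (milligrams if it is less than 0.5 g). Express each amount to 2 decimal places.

L-histidine 253.80 mg; mannitol 4.66 g; gellan gum 1.67 g; thiamine hydrochloride 5.10 mg

Ratio of target to recipe volume: 270 / 200 = 1.35.
L-histidine: 0.188 g × (270 mL / 200 mL) = 0.2538 g = 253.80 mg
mannitol: 3.45 g × (270 mL / 200 mL) = 4.66 g
gellan gum: 1.24 g × (270 mL / 200 mL) = 1.67 g
thiamine hydrochloride: 3.78 mg × (270 mL / 200 mL) = 5.10 mg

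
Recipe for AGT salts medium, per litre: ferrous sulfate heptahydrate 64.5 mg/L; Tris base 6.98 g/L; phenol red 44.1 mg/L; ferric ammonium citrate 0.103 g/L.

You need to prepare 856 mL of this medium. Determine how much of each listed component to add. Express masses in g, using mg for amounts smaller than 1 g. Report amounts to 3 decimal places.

ferrous sulfate heptahydrate 55.212 mg; Tris base 5.975 g; phenol red 37.750 mg; ferric ammonium citrate 88.168 mg

Working volume: 856 mL = 0.856 L.
ferrous sulfate heptahydrate: 64.5 mg/L × 0.856 L = 55.212 mg
Tris base: 6.98 g/L × 0.856 L = 5.975 g
phenol red: 44.1 mg/L × 0.856 L = 37.750 mg
ferric ammonium citrate: 0.103 g/L × 0.856 L = 0.088168 g = 88.168 mg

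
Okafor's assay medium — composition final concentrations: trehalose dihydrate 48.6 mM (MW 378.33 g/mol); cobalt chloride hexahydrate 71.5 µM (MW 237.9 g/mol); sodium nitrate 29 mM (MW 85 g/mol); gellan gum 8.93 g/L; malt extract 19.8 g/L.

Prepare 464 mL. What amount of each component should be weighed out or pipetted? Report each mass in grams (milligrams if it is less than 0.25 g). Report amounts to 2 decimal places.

Scale factor relative to 1 L: 0.464.
trehalose dihydrate: 48.6 mmol/L × 378.33 g/mol × 0.464 L ÷ 1000 = 8.53 g
cobalt chloride hexahydrate: 71.5 µmol/L × 237.9 g/mol × 0.464 L ÷ 1000 = 7.89 mg
sodium nitrate: 29 mmol/L × 85 g/mol × 0.464 L ÷ 1000 = 1.14 g
gellan gum: 8.93 g/L × 0.464 L = 4.14 g
malt extract: 19.8 g/L × 0.464 L = 9.19 g

trehalose dihydrate 8.53 g; cobalt chloride hexahydrate 7.89 mg; sodium nitrate 1.14 g; gellan gum 4.14 g; malt extract 9.19 g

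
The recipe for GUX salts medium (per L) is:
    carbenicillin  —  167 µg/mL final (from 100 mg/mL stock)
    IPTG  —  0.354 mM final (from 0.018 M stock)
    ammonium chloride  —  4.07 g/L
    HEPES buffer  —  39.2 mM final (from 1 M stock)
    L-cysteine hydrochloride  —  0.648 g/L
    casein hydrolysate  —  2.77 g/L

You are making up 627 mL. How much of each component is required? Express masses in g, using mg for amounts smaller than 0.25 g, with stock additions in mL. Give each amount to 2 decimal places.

Scale factor relative to 1 L: 0.627.
carbenicillin: C1V1 = C2V2 → 167 µg/mL × 627 mL ÷ 100000 µg/mL = 1.05 mL
IPTG: C1V1 = C2V2 → 0.354 mM × 627 mL ÷ 18 mM = 12.33 mL
ammonium chloride: 4.07 g/L × 0.627 L = 2.55 g
HEPES buffer: C1V1 = C2V2 → 39.2 mM × 627 mL ÷ 1000 mM = 24.58 mL
L-cysteine hydrochloride: 0.648 g/L × 0.627 L = 0.41 g
casein hydrolysate: 2.77 g/L × 0.627 L = 1.74 g

carbenicillin 1.05 mL; IPTG 12.33 mL; ammonium chloride 2.55 g; HEPES buffer 24.58 mL; L-cysteine hydrochloride 0.41 g; casein hydrolysate 1.74 g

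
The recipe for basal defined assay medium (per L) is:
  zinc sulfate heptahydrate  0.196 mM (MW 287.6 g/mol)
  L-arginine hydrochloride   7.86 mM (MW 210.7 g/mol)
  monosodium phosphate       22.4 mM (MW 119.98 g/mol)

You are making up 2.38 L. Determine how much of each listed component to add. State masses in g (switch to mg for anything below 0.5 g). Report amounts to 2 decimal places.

zinc sulfate heptahydrate 134.16 mg; L-arginine hydrochloride 3.94 g; monosodium phosphate 6.40 g

Scale factor relative to 1 L: 2.38.
zinc sulfate heptahydrate: 0.196 mmol/L × 287.6 mg/mmol × 2.38 L = 134.16 mg
L-arginine hydrochloride: 7.86 mmol/L × 210.7 g/mol × 2.38 L ÷ 1000 = 3.94 g
monosodium phosphate: 22.4 mmol/L × 119.98 g/mol × 2.38 L ÷ 1000 = 6.40 g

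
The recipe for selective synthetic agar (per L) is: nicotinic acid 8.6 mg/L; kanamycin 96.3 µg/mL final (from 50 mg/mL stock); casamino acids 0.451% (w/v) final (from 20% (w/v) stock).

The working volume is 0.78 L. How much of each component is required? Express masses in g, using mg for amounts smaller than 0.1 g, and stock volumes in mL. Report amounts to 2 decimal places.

nicotinic acid 6.71 mg; kanamycin 1.50 mL; casamino acids 17.59 mL

Working volume: 0.78 L.
nicotinic acid: 8.6 mg/L × 0.78 L = 6.71 mg
kanamycin: C1V1 = C2V2 → 96.3 µg/mL × 780 mL ÷ 50000 µg/mL = 1.50 mL
casamino acids: dilute stock: 0.451% ÷ 20% × 780 mL = 17.59 mL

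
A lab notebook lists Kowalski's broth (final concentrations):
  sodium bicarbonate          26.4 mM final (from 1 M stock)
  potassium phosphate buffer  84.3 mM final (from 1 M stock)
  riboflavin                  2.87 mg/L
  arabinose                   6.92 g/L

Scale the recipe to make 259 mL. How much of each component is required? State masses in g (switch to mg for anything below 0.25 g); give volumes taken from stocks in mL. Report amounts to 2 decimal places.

sodium bicarbonate 6.84 mL; potassium phosphate buffer 21.83 mL; riboflavin 0.74 mg; arabinose 1.79 g

Target volume = 259 mL = 0.259 L.
sodium bicarbonate: C1V1 = C2V2 → 26.4 mM × 259 mL ÷ 1000 mM = 6.84 mL
potassium phosphate buffer: dilute stock: 84.3 mM × 259 mL ÷ 1000 mM = 21.83 mL
riboflavin: 2.87 mg/L × 0.259 L = 0.74 mg
arabinose: 6.92 g/L × 0.259 L = 1.79 g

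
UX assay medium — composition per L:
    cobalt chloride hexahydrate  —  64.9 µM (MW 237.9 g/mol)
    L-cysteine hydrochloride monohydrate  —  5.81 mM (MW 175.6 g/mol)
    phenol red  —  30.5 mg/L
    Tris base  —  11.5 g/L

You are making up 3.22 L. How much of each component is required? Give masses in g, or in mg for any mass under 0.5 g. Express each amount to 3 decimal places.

Scale factor relative to 1 L: 3.22.
cobalt chloride hexahydrate: 64.9 µmol/L × 237.9 g/mol × 3.22 L ÷ 1000 = 49.716 mg
L-cysteine hydrochloride monohydrate: 5.81 mmol/L × 175.6 g/mol × 3.22 L ÷ 1000 = 3.285 g
phenol red: 30.5 mg/L × 3.22 L = 98.210 mg
Tris base: 11.5 g/L × 3.22 L = 37.030 g

cobalt chloride hexahydrate 49.716 mg; L-cysteine hydrochloride monohydrate 3.285 g; phenol red 98.210 mg; Tris base 37.030 g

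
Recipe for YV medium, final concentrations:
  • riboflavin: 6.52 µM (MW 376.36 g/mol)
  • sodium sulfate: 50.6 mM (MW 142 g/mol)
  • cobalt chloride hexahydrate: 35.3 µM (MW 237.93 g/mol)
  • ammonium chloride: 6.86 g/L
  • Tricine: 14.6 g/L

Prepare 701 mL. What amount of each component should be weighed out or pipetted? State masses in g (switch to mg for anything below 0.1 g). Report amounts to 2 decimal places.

riboflavin 1.72 mg; sodium sulfate 5.04 g; cobalt chloride hexahydrate 5.89 mg; ammonium chloride 4.81 g; Tricine 10.23 g

Target volume = 701 mL = 0.701 L.
riboflavin: 6.52 µmol/L × 376.36 g/mol × 0.701 L ÷ 1000 = 1.72 mg
sodium sulfate: 50.6 mmol/L × 142 g/mol × 0.701 L ÷ 1000 = 5.04 g
cobalt chloride hexahydrate: 35.3 µmol/L × 237.93 g/mol × 0.701 L ÷ 1000 = 5.89 mg
ammonium chloride: 6.86 g/L × 0.701 L = 4.81 g
Tricine: 14.6 g/L × 0.701 L = 10.23 g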